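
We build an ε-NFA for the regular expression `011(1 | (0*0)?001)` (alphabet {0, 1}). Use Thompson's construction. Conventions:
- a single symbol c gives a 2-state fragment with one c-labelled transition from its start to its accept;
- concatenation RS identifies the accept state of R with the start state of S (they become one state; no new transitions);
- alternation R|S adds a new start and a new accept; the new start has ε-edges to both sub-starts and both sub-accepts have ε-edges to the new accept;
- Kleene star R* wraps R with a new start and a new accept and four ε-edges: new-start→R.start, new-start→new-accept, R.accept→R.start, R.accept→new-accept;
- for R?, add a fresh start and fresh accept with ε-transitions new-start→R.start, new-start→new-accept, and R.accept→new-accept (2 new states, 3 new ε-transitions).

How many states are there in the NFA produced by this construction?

Bottom-up over the parse tree:
Each of the 9 symbol leaves contributes a 2-state fragment.
  0* = 4 states
  0*0 = 5 states
  (0*0)? = 7 states
  (0*0)?001 = 10 states
  1 | (0*0)?001 = 14 states
  011(1 | (0*0)?001) = 17 states

17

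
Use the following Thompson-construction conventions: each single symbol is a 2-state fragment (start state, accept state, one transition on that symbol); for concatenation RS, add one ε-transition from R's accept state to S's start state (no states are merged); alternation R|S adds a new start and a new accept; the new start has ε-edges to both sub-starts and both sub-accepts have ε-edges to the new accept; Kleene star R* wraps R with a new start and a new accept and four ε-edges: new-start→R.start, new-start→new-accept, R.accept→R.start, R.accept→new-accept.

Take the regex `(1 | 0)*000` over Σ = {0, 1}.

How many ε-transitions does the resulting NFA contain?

11

Per subexpression:
Each of the 5 symbol leaves contributes 0 ε-transitions.
  1 | 0 → 4 ε-transitions
  (1 | 0)* → 8 ε-transitions
  (1 | 0)*000 → 11 ε-transitions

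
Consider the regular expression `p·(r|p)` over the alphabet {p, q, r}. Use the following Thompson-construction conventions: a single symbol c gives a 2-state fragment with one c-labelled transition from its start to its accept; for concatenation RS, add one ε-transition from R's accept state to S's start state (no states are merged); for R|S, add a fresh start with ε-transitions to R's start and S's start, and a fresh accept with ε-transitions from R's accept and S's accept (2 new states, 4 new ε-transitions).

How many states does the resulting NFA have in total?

Per subexpression:
Each of the 3 symbol leaves contributes a 2-state fragment.
  r|p : 6 states
  p·(r|p) : 8 states

8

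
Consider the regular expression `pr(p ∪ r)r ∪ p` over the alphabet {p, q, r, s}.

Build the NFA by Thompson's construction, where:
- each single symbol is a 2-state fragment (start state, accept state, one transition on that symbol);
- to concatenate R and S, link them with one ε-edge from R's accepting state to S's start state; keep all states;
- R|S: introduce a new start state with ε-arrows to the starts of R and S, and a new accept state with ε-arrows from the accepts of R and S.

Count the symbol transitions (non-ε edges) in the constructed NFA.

Recursing over subexpressions:
Each of the 6 symbol leaves contributes exactly 1 symbol transition.
  p ∪ r — 2 symbol transitions
  pr(p ∪ r)r — 5 symbol transitions
  pr(p ∪ r)r ∪ p — 6 symbol transitions

6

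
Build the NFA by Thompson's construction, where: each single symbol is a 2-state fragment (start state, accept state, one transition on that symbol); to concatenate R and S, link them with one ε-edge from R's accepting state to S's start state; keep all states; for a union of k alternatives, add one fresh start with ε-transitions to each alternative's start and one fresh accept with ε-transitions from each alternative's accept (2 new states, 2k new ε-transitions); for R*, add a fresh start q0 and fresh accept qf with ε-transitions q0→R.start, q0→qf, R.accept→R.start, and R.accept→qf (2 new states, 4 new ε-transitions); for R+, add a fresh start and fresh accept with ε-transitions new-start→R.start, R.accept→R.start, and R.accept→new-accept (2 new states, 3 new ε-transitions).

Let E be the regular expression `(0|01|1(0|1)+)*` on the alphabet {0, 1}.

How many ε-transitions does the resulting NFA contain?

By structural recursion:
Each of the 6 symbol leaves contributes 0 ε-transitions.
  01 → 1 ε-transition
  0|1 → 4 ε-transitions
  (0|1)+ → 7 ε-transitions
  1(0|1)+ → 8 ε-transitions
  0|01|1(0|1)+ → 15 ε-transitions
  (0|01|1(0|1)+)* → 19 ε-transitions

19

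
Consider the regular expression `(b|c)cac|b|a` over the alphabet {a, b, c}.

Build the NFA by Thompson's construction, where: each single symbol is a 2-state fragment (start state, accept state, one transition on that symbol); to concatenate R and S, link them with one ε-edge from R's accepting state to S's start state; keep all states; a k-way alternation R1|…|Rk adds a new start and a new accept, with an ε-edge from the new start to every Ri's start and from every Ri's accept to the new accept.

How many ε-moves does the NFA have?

13

Building bottom-up:
Each of the 7 symbol leaves contributes 0 ε-transitions.
  b|c → 4 ε-transitions
  (b|c)cac → 7 ε-transitions
  (b|c)cac|b|a → 13 ε-transitions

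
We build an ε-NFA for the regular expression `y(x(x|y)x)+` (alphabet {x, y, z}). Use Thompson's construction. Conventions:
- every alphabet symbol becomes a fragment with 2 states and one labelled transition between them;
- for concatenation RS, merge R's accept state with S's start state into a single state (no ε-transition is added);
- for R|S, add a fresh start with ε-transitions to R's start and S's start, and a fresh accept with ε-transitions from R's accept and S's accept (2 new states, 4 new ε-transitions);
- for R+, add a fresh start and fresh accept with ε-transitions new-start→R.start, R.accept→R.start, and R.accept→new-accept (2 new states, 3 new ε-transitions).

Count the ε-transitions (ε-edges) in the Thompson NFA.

7

By structural recursion:
Each of the 5 symbol leaves contributes 0 ε-transitions.
  x|y — 4 ε-transitions
  x(x|y)x — 4 ε-transitions
  (x(x|y)x)+ — 7 ε-transitions
  y(x(x|y)x)+ — 7 ε-transitions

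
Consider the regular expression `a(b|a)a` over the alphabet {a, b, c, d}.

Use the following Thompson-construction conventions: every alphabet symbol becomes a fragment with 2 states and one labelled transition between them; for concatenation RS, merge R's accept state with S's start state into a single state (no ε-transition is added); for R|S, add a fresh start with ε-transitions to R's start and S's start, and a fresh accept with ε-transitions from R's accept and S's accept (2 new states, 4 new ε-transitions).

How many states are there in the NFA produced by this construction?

By structural recursion:
Each of the 4 symbol leaves contributes a 2-state fragment.
  b|a : 6 states
  a(b|a)a : 8 states

8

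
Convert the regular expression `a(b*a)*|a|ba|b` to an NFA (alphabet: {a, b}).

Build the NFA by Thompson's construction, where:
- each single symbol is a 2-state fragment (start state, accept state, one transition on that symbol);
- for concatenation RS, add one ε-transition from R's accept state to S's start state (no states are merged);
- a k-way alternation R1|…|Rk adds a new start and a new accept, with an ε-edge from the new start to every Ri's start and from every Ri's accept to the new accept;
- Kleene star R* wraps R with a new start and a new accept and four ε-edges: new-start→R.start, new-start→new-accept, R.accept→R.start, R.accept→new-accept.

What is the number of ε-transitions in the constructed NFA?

19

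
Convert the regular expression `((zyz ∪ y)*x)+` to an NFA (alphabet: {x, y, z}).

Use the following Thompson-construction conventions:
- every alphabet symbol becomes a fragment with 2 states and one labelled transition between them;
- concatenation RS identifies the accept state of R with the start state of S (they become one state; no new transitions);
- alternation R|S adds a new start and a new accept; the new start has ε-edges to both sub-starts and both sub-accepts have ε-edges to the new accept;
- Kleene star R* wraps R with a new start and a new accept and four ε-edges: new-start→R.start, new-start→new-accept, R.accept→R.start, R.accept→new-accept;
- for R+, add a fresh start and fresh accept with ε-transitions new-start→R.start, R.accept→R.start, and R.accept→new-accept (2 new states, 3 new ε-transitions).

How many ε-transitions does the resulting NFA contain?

Recursing over subexpressions:
Each of the 5 symbol leaves contributes 0 ε-transitions.
  zyz = 0 ε-transitions
  zyz ∪ y = 4 ε-transitions
  (zyz ∪ y)* = 8 ε-transitions
  (zyz ∪ y)*x = 8 ε-transitions
  ((zyz ∪ y)*x)+ = 11 ε-transitions

11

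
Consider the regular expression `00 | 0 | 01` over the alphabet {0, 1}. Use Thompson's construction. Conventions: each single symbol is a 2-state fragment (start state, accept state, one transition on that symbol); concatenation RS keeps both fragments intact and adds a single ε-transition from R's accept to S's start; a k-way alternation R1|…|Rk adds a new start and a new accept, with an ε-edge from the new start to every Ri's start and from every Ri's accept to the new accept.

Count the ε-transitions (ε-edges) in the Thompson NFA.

8

By structural recursion:
Each of the 5 symbol leaves contributes 0 ε-transitions.
  00 = 1 ε-transition
  01 = 1 ε-transition
  00 | 0 | 01 = 8 ε-transitions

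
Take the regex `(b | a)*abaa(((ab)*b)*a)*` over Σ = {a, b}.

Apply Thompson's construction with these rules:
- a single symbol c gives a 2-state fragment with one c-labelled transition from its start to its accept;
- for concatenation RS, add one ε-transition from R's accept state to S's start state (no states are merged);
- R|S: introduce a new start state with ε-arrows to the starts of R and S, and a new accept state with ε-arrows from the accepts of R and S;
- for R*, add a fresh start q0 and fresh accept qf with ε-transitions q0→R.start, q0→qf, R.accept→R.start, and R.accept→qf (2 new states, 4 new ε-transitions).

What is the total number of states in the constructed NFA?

By structural recursion:
Each of the 10 symbol leaves contributes a 2-state fragment.
  b | a = 6 states
  (b | a)* = 8 states
  ab = 4 states
  (ab)* = 6 states
  (ab)*b = 8 states
  ((ab)*b)* = 10 states
  ((ab)*b)*a = 12 states
  (((ab)*b)*a)* = 14 states
  (b | a)*abaa(((ab)*b)*a)* = 30 states

30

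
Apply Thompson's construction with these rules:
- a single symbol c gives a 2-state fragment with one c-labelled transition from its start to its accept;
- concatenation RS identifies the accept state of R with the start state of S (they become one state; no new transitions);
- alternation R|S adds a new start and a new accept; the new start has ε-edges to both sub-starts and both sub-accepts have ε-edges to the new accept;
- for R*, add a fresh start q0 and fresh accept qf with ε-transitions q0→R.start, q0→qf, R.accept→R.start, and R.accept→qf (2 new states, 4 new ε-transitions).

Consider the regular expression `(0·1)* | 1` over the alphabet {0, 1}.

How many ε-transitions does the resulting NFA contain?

Bottom-up over the parse tree:
Each of the 3 symbol leaves contributes 0 ε-transitions.
  0·1 → 0 ε-transitions
  (0·1)* → 4 ε-transitions
  (0·1)* | 1 → 8 ε-transitions

8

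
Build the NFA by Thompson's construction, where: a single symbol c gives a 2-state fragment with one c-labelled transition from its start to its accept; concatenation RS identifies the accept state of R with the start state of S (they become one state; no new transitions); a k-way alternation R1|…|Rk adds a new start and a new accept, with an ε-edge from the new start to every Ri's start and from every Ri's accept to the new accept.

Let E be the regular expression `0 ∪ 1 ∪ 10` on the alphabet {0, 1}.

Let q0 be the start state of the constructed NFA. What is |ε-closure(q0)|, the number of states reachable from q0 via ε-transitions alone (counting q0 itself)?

Compute the ε-closure size of each fragment's start state recursively; a symbol fragment's start has no outgoing ε-edge, so its closure is just itself (size 1).
  10 → |ε-closure| equals the left operand's closure size = 1 (its accept is not ε-reachable, so the closure stops there)
  0 ∪ 1 ∪ 10 → new start ε-reaches every alternative's start; none of them accept ε, so the new accept is not reached: |ε-closure| = 1 + 1 + 1 + 1 = 4

4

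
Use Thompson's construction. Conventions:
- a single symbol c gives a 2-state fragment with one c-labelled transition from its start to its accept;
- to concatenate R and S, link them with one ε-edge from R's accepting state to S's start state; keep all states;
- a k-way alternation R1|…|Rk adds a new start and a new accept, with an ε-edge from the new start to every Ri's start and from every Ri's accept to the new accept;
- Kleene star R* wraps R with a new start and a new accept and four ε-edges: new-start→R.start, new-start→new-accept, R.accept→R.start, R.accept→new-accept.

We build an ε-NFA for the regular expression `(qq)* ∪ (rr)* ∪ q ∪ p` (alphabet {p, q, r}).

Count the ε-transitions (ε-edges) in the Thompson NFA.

18

Bottom-up over the parse tree:
Each of the 6 symbol leaves contributes 0 ε-transitions.
  qq = 1 ε-transition
  (qq)* = 5 ε-transitions
  rr = 1 ε-transition
  (rr)* = 5 ε-transitions
  (qq)* ∪ (rr)* ∪ q ∪ p = 18 ε-transitions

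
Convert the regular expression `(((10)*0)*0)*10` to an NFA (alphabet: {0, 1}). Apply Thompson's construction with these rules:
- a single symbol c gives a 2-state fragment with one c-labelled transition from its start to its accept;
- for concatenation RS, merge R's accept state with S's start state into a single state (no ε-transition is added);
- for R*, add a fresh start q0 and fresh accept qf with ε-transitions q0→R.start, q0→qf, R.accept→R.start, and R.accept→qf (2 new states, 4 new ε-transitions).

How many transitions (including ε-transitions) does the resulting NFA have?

18

Per subexpression:
Each of the 6 symbol leaves contributes 1 transition (1 symbol, 0 ε).
  10 : 2 transitions (2 symbol, 0 ε)
  (10)* : 6 transitions (2 symbol, 4 ε)
  (10)*0 : 7 transitions (3 symbol, 4 ε)
  ((10)*0)* : 11 transitions (3 symbol, 8 ε)
  ((10)*0)*0 : 12 transitions (4 symbol, 8 ε)
  (((10)*0)*0)* : 16 transitions (4 symbol, 12 ε)
  (((10)*0)*0)*10 : 18 transitions (6 symbol, 12 ε)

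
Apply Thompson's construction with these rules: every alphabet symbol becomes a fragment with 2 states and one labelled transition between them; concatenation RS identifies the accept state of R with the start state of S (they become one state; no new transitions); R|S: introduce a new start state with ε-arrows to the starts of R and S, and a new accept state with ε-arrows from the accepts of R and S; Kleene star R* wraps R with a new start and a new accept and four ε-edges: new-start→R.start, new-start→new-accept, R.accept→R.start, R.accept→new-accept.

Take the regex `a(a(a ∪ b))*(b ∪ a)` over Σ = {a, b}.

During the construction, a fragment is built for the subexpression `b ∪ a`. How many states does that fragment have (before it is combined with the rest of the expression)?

6

Fragment for `b ∪ a`:
Each of the 2 symbol leaves contributes a 2-state fragment.
  b ∪ a → 6 states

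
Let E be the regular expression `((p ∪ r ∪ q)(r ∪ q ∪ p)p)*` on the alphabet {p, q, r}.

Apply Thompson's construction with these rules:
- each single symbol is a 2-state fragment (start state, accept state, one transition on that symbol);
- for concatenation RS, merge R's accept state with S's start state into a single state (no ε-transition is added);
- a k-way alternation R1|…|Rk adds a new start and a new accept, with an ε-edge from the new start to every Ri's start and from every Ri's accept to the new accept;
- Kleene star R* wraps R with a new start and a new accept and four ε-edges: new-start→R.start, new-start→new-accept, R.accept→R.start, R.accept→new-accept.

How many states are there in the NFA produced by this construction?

18

By structural recursion:
Each of the 7 symbol leaves contributes a 2-state fragment.
  p ∪ r ∪ q → 8 states
  r ∪ q ∪ p → 8 states
  (p ∪ r ∪ q)(r ∪ q ∪ p)p → 16 states
  ((p ∪ r ∪ q)(r ∪ q ∪ p)p)* → 18 states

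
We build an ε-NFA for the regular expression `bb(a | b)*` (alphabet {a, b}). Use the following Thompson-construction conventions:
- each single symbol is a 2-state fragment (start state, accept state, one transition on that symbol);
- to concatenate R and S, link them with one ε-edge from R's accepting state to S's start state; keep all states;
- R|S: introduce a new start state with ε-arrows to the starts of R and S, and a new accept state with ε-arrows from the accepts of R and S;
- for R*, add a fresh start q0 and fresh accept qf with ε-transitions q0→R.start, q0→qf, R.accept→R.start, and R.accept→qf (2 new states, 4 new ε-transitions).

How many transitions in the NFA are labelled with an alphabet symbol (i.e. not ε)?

Bottom-up over the parse tree:
Each of the 4 symbol leaves contributes exactly 1 symbol transition.
  a | b — 2 symbol transitions
  (a | b)* — 2 symbol transitions
  bb(a | b)* — 4 symbol transitions

4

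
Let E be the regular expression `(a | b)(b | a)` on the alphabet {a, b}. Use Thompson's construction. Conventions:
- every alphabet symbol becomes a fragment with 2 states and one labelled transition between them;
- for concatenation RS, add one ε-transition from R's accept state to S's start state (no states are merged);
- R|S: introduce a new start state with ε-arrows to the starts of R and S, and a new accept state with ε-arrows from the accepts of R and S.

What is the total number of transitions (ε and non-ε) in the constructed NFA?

By structural recursion:
Each of the 4 symbol leaves contributes 1 transition (1 symbol, 0 ε).
  a | b : 6 transitions (2 symbol, 4 ε)
  b | a : 6 transitions (2 symbol, 4 ε)
  (a | b)(b | a) : 13 transitions (4 symbol, 9 ε)

13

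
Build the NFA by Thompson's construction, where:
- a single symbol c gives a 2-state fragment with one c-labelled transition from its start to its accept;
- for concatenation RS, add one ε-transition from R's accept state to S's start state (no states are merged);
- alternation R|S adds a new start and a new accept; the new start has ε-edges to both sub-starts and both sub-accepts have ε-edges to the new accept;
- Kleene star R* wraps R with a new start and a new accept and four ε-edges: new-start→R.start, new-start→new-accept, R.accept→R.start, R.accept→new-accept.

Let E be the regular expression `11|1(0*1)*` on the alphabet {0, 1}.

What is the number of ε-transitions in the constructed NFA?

15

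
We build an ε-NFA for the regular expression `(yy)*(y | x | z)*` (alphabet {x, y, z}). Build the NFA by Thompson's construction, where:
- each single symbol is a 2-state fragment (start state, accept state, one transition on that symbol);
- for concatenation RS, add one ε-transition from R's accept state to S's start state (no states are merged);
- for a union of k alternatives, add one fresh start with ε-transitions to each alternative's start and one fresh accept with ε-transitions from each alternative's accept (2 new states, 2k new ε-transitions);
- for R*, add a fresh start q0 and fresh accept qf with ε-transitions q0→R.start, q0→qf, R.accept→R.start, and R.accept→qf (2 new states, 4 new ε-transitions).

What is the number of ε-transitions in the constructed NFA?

16

By structural recursion:
Each of the 5 symbol leaves contributes 0 ε-transitions.
  yy — 1 ε-transition
  (yy)* — 5 ε-transitions
  y | x | z — 6 ε-transitions
  (y | x | z)* — 10 ε-transitions
  (yy)*(y | x | z)* — 16 ε-transitions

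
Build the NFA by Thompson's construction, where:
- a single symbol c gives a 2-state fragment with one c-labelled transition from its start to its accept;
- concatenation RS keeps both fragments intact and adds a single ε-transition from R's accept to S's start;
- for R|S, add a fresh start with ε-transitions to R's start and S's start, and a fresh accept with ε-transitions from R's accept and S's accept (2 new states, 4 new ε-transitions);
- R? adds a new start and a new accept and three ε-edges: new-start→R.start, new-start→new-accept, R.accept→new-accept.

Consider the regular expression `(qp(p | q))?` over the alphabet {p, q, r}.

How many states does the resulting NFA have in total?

12

Recursing over subexpressions:
Each of the 4 symbol leaves contributes a 2-state fragment.
  p | q → 6 states
  qp(p | q) → 10 states
  (qp(p | q))? → 12 states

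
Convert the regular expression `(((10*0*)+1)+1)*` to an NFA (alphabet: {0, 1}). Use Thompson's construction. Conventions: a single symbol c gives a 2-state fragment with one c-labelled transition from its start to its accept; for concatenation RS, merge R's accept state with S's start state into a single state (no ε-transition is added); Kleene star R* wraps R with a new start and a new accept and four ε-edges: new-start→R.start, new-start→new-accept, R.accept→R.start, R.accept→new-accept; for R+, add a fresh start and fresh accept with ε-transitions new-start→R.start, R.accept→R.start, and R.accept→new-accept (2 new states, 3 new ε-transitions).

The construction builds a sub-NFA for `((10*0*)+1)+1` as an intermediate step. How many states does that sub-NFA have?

14

Fragment for `((10*0*)+1)+1`:
Each of the 5 symbol leaves contributes a 2-state fragment.
  0* = 4 states
  0* = 4 states
  10*0* = 8 states
  (10*0*)+ = 10 states
  (10*0*)+1 = 11 states
  ((10*0*)+1)+ = 13 states
  ((10*0*)+1)+1 = 14 states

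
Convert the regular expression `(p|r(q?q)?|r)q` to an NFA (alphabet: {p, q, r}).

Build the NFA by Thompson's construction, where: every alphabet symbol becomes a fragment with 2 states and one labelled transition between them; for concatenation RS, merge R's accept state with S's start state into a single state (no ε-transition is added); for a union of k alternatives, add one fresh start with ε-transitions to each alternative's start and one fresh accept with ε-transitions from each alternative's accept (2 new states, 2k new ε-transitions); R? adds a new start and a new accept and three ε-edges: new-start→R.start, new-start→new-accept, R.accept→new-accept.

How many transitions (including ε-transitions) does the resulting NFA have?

18

Building bottom-up:
Each of the 6 symbol leaves contributes 1 transition (1 symbol, 0 ε).
  q? → 4 transitions (1 symbol, 3 ε)
  q?q → 5 transitions (2 symbol, 3 ε)
  (q?q)? → 8 transitions (2 symbol, 6 ε)
  r(q?q)? → 9 transitions (3 symbol, 6 ε)
  p|r(q?q)?|r → 17 transitions (5 symbol, 12 ε)
  (p|r(q?q)?|r)q → 18 transitions (6 symbol, 12 ε)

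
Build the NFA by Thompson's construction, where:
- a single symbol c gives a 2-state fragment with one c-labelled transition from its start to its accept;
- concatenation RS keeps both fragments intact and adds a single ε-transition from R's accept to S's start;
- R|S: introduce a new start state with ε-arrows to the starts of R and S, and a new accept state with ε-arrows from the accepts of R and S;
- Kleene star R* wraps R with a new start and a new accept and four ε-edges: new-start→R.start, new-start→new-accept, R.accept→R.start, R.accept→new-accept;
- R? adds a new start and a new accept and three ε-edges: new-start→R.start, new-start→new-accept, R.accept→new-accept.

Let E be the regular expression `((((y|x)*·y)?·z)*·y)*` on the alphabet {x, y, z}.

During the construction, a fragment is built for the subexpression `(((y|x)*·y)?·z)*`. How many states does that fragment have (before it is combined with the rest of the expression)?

16

Fragment for `(((y|x)*·y)?·z)*`:
Each of the 4 symbol leaves contributes a 2-state fragment.
  y|x → 6 states
  (y|x)* → 8 states
  (y|x)*·y → 10 states
  ((y|x)*·y)? → 12 states
  ((y|x)*·y)?·z → 14 states
  (((y|x)*·y)?·z)* → 16 states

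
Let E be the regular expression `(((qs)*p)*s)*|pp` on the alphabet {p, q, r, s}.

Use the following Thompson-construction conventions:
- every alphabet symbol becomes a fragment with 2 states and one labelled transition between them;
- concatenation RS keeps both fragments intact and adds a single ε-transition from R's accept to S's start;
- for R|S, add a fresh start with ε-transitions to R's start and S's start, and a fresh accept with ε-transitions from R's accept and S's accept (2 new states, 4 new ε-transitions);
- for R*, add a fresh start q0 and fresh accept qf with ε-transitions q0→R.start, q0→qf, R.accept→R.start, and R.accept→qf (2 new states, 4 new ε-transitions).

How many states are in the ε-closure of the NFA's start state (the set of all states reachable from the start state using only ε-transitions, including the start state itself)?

12

Work bottom-up. For each fragment F, track |ε-closure(F.start)| and whether F's accept lies in that closure (i.e. whether F accepts ε). A single-symbol fragment has closure size 1 and does not accept ε.
  qs — same as the first factor's closure: C = 1
  (qs)* — the star's fresh start ε-reaches both the body's start and the fresh accept: C = 2 + 1 = 3
  (qs)*p — the left operand accepts ε, so the closure extends into the next operand (via the concat ε-link); C = 3 + 1 = 4
  ((qs)*p)* — C = 1 (new start) + 4 (body) + 1 (new accept) = 6
  ((qs)*p)*s — the left operand accepts ε, so the closure extends into the next operand (via the concat ε-link); C = 6 + 1 = 7
  (((qs)*p)*s)* — C = 1 (new start) + 7 (body) + 1 (new accept) = 9
  pp — C equals the left operand's closure size = 1 (its accept is not ε-reachable, so the closure stops there)
  (((qs)*p)*s)*|pp — C = 1 (new start) + (9 + 1) + 1 (new accept, since some branch ε-reaches its own accept) = 12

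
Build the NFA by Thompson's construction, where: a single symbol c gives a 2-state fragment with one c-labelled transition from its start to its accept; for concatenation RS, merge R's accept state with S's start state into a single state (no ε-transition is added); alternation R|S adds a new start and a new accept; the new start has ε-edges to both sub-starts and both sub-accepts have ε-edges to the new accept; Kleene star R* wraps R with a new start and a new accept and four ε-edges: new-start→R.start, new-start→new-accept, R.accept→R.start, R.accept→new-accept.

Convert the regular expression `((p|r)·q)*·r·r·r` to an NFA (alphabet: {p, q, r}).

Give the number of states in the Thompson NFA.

Per subexpression:
Each of the 6 symbol leaves contributes a 2-state fragment.
  p|r — 6 states
  (p|r)·q — 7 states
  ((p|r)·q)* — 9 states
  ((p|r)·q)*·r·r·r — 12 states

12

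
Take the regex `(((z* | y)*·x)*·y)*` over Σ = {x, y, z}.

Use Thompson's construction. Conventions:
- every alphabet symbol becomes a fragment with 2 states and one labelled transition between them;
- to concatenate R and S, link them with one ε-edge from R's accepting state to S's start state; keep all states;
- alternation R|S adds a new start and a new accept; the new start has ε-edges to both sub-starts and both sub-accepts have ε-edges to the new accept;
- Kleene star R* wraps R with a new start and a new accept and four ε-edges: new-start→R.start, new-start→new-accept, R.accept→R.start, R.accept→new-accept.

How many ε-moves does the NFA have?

Bottom-up over the parse tree:
Each of the 4 symbol leaves contributes 0 ε-transitions.
  z* — 4 ε-transitions
  z* | y — 8 ε-transitions
  (z* | y)* — 12 ε-transitions
  (z* | y)*·x — 13 ε-transitions
  ((z* | y)*·x)* — 17 ε-transitions
  ((z* | y)*·x)*·y — 18 ε-transitions
  (((z* | y)*·x)*·y)* — 22 ε-transitions

22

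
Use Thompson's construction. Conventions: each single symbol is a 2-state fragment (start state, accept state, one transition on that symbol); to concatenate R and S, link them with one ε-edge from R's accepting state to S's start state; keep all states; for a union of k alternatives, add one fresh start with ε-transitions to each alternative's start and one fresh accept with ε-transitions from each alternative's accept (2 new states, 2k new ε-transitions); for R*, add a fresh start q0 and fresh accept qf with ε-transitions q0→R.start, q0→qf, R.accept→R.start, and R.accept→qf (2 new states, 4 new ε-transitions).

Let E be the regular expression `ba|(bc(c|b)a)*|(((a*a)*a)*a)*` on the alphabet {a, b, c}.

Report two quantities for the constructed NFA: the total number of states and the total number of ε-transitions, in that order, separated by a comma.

Building bottom-up:
Each of the 11 symbol leaves contributes 2 states and 0 ε-transitions.
  ba — 4 states, 1 ε-transition
  c|b — 6 states, 4 ε-transitions
  bc(c|b)a — 12 states, 7 ε-transitions
  (bc(c|b)a)* — 14 states, 11 ε-transitions
  a* — 4 states, 4 ε-transitions
  a*a — 6 states, 5 ε-transitions
  (a*a)* — 8 states, 9 ε-transitions
  (a*a)*a — 10 states, 10 ε-transitions
  ((a*a)*a)* — 12 states, 14 ε-transitions
  ((a*a)*a)*a — 14 states, 15 ε-transitions
  (((a*a)*a)*a)* — 16 states, 19 ε-transitions
  ba|(bc(c|b)a)*|(((a*a)*a)*a)* — 36 states, 37 ε-transitions

36, 37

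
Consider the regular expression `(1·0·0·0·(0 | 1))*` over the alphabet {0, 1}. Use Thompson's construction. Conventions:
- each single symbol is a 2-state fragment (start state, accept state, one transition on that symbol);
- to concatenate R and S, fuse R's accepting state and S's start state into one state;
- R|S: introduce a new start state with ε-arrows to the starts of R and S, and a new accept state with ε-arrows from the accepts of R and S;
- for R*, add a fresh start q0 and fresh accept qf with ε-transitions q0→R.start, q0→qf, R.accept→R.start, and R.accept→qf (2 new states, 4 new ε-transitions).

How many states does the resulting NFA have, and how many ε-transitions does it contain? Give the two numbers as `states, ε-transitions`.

Per subexpression:
Each of the 6 symbol leaves contributes 2 states and 0 ε-transitions.
  0 | 1 → 6 states, 4 ε-transitions
  1·0·0·0·(0 | 1) → 10 states, 4 ε-transitions
  (1·0·0·0·(0 | 1))* → 12 states, 8 ε-transitions

12, 8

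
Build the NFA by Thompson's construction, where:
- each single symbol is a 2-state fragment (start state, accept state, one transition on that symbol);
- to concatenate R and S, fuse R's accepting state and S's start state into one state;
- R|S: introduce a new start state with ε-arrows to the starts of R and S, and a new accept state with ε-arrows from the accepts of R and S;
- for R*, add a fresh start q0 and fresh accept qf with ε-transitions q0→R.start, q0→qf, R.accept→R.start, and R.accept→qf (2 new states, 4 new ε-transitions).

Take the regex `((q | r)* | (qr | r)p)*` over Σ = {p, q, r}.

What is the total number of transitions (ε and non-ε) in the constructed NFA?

26

Per subexpression:
Each of the 6 symbol leaves contributes 1 transition (1 symbol, 0 ε).
  q | r : 6 transitions (2 symbol, 4 ε)
  (q | r)* : 10 transitions (2 symbol, 8 ε)
  qr : 2 transitions (2 symbol, 0 ε)
  qr | r : 7 transitions (3 symbol, 4 ε)
  (qr | r)p : 8 transitions (4 symbol, 4 ε)
  (q | r)* | (qr | r)p : 22 transitions (6 symbol, 16 ε)
  ((q | r)* | (qr | r)p)* : 26 transitions (6 symbol, 20 ε)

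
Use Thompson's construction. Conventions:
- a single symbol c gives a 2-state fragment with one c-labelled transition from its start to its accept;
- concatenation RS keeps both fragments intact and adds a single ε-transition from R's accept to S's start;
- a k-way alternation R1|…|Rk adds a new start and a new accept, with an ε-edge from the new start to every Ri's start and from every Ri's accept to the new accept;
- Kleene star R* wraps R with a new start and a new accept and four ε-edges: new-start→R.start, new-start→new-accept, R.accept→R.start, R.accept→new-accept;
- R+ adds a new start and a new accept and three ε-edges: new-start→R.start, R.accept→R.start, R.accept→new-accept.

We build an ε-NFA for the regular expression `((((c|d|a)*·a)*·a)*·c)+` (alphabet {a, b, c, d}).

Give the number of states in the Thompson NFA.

22

Per subexpression:
Each of the 6 symbol leaves contributes a 2-state fragment.
  c|d|a : 8 states
  (c|d|a)* : 10 states
  (c|d|a)*·a : 12 states
  ((c|d|a)*·a)* : 14 states
  ((c|d|a)*·a)*·a : 16 states
  (((c|d|a)*·a)*·a)* : 18 states
  (((c|d|a)*·a)*·a)*·c : 20 states
  ((((c|d|a)*·a)*·a)*·c)+ : 22 states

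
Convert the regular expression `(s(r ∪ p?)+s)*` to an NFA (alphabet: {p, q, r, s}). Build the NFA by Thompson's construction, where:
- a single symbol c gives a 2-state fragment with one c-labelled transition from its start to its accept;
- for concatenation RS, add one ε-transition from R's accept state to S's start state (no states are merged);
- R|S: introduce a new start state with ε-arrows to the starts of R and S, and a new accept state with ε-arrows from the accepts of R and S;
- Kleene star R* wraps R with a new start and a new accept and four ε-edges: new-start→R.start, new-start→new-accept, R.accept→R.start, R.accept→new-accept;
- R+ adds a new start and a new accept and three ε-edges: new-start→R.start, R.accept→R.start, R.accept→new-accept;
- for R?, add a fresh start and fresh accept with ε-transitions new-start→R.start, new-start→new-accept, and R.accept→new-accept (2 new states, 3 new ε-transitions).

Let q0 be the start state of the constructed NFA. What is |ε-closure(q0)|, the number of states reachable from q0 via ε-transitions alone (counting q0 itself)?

3

Compute the ε-closure size of each fragment's start state recursively; a symbol fragment's start has no outgoing ε-edge, so its closure is just itself (size 1).
  p? — new start has ε-edges to the inner start and to the new accept, so |closure| = 2 + 1 = 3
  r ∪ p? — |closure| = 1 (new start) + (1 + 3) + 1 (new accept, since some branch ε-reaches its own accept) = 6
  (r ∪ p?)+ — new start ε-reaches the body's start; the body's accept is ε-reachable, so the new accept is too: |closure| = 1 + 6 + 1 = 8
  s(r ∪ p?)+s — same as the first factor's closure: |closure| = 1
  (s(r ∪ p?)+s)* — the star's fresh start ε-reaches both the body's start and the fresh accept: |closure| = 2 + 1 = 3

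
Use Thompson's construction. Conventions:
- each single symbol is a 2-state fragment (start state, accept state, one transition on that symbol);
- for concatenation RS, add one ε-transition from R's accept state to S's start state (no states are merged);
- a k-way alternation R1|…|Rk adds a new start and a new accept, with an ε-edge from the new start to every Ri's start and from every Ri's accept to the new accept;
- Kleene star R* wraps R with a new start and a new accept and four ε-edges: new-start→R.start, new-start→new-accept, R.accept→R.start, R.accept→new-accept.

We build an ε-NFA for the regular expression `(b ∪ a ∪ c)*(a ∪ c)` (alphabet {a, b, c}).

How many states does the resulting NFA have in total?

16

By structural recursion:
Each of the 5 symbol leaves contributes a 2-state fragment.
  b ∪ a ∪ c : 8 states
  (b ∪ a ∪ c)* : 10 states
  a ∪ c : 6 states
  (b ∪ a ∪ c)*(a ∪ c) : 16 states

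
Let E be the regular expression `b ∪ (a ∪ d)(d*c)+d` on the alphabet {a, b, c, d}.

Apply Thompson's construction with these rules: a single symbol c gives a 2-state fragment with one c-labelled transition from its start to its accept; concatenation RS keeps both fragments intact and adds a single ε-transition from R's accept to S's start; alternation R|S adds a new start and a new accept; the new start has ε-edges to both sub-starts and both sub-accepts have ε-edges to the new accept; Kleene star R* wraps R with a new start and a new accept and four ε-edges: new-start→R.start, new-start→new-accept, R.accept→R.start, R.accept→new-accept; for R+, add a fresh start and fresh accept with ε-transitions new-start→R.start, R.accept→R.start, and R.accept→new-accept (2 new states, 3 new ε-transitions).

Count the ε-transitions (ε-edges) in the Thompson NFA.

Bottom-up over the parse tree:
Each of the 6 symbol leaves contributes 0 ε-transitions.
  a ∪ d → 4 ε-transitions
  d* → 4 ε-transitions
  d*c → 5 ε-transitions
  (d*c)+ → 8 ε-transitions
  (a ∪ d)(d*c)+d → 14 ε-transitions
  b ∪ (a ∪ d)(d*c)+d → 18 ε-transitions

18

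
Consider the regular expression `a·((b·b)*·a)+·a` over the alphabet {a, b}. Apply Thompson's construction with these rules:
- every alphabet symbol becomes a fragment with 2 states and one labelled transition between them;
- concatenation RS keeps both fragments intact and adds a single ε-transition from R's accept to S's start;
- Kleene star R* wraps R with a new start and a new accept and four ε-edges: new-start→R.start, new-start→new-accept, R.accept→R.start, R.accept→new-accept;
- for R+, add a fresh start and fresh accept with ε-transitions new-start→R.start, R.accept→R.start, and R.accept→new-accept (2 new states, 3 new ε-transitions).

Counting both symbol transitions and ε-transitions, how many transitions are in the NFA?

16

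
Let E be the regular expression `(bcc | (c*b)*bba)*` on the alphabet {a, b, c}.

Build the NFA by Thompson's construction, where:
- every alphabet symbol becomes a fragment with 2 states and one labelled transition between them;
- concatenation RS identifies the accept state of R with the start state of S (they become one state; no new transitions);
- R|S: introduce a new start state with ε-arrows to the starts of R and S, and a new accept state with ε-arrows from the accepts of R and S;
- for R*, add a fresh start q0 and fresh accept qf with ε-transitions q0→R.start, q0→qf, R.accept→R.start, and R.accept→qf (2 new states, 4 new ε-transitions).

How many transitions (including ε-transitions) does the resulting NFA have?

By structural recursion:
Each of the 8 symbol leaves contributes 1 transition (1 symbol, 0 ε).
  bcc : 3 transitions (3 symbol, 0 ε)
  c* : 5 transitions (1 symbol, 4 ε)
  c*b : 6 transitions (2 symbol, 4 ε)
  (c*b)* : 10 transitions (2 symbol, 8 ε)
  (c*b)*bba : 13 transitions (5 symbol, 8 ε)
  bcc | (c*b)*bba : 20 transitions (8 symbol, 12 ε)
  (bcc | (c*b)*bba)* : 24 transitions (8 symbol, 16 ε)

24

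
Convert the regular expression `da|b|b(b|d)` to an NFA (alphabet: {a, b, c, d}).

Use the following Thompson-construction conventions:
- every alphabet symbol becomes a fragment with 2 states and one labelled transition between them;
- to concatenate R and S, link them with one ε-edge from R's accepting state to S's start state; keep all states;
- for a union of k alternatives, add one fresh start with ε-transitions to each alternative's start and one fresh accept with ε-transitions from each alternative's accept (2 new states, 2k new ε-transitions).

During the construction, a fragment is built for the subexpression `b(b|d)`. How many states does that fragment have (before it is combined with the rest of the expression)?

Fragment for `b(b|d)`:
Each of the 3 symbol leaves contributes a 2-state fragment.
  b|d = 6 states
  b(b|d) = 8 states

8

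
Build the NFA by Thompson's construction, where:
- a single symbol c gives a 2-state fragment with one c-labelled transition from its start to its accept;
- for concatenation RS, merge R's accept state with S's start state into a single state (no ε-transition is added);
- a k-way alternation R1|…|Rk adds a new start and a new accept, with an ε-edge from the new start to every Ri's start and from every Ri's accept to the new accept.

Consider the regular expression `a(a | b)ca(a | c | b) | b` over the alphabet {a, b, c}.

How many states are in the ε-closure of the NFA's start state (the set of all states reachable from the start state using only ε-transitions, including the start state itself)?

3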